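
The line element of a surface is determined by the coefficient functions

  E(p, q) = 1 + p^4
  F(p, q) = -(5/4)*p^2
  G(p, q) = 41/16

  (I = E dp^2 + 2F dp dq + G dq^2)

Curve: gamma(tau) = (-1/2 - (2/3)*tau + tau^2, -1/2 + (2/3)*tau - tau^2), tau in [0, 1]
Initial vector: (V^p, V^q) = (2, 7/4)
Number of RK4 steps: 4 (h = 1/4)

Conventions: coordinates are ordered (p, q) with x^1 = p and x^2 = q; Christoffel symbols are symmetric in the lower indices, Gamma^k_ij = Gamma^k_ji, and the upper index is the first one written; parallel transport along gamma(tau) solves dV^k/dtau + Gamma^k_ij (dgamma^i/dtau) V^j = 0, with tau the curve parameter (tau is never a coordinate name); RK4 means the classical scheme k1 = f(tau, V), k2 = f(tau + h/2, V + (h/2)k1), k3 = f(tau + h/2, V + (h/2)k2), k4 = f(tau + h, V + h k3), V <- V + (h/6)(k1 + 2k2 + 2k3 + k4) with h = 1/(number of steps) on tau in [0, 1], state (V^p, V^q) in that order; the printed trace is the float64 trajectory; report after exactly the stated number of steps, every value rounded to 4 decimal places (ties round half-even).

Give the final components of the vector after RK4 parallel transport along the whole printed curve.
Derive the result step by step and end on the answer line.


gamma'(tau) = (-2/3 + 2*tau, 2/3 - 2*tau); f(tau, V)^k = -Gamma^k_ij(gamma(tau)) gamma'^i(tau) V^j; h = 1/4; intermediate values shown to 6 dp
curve data and Christoffel symbols at the stage parameters:
  tau = 0.000000: gamma = (-0.500000, -0.500000), gamma' = (-0.666667, 0.666667); Gamma_ppp = -0.095238, Gamma_ppq = 0.000000, Gamma_pqq = 0.000000, Gamma_qpp = 0.476190, Gamma_qpq = 0.000000, Gamma_qqq = 0.000000
  tau = 0.125000: gamma = (-0.567708, -0.432292), gamma' = (-0.416667, 0.416667); Gamma_ppp = -0.137241, Gamma_ppq = 0.000000, Gamma_pqq = 0.000000, Gamma_qpp = 0.532285, Gamma_qpq = 0.000000, Gamma_qqq = 0.000000
  tau = 0.250000: gamma = (-0.604167, -0.395833), gamma' = (-0.166667, 0.166667); Gamma_ppp = -0.163615, Gamma_ppq = 0.000000, Gamma_pqq = 0.000000, Gamma_qpp = 0.560298, Gamma_qpq = 0.000000, Gamma_qqq = 0.000000
  tau = 0.375000: gamma = (-0.609375, -0.390625), gamma' = (0.083333, -0.083333); Gamma_ppp = -0.167593, Gamma_ppq = 0.000000, Gamma_pqq = 0.000000, Gamma_qpp = 0.564154, Gamma_qpq = 0.000000, Gamma_qqq = 0.000000
  tau = 0.500000: gamma = (-0.583333, -0.416667), gamma' = (0.333333, -0.333333); Gamma_ppp = -0.148226, Gamma_ppq = 0.000000, Gamma_pqq = 0.000000, Gamma_qpp = 0.544502, Gamma_qpq = 0.000000, Gamma_qqq = 0.000000
  tau = 0.625000: gamma = (-0.526042, -0.473958), gamma' = (0.583333, -0.583333); Gamma_ppp = -0.110316, Gamma_ppq = 0.000000, Gamma_pqq = 0.000000, Gamma_qpp = 0.498320, Gamma_qpq = 0.000000, Gamma_qqq = 0.000000
  tau = 0.750000: gamma = (-0.437500, -0.562500), gamma' = (0.833333, -0.833333); Gamma_ppp = -0.064437, Gamma_ppq = 0.000000, Gamma_pqq = 0.000000, Gamma_qpp = 0.420813, Gamma_qpq = 0.000000, Gamma_qqq = 0.000000
  tau = 0.875000: gamma = (-0.317708, -0.682292), gamma' = (1.083333, -1.083333); Gamma_ppp = -0.024930, Gamma_ppq = 0.000000, Gamma_pqq = 0.000000, Gamma_qpp = 0.308732, Gamma_qpq = 0.000000, Gamma_qqq = 0.000000
  tau = 1.000000: gamma = (-0.166667, -0.833333), gamma' = (1.333333, -1.333333); Gamma_ppp = -0.003612, Gamma_ppq = 0.000000, Gamma_pqq = 0.000000, Gamma_qpp = 0.162553, Gamma_qpq = 0.000000, Gamma_qqq = 0.000000
step 0: V^p = 2.0000, V^q = 1.7500
step 1: k1 = (-0.126984, 0.634921), k2 = (-0.113460, 0.440051), k3 = (-0.113557, 0.440426), k4 = (-0.053764, 0.184115); V <- V + (h/6)(k1 + 2k2 + 2k3 + k4): V^p = 1.9736, V^q = 1.8575
step 2: k1 = (-0.053817, 0.184296), k2 = (0.027469, -0.092466), k3 = (0.027611, -0.092944), k4 = (0.097851, -0.359454); V <- V + (h/6)(k1 + 2k2 + 2k3 + k4): V^p = 1.9800, V^q = 1.8348
step 3: k1 = (0.097828, -0.359367), k2 = (0.128200, -0.579108), k3 = (0.128445, -0.580211), k4 = (0.108044, -0.705593); V <- V + (h/6)(k1 + 2k2 + 2k3 + k4): V^p = 2.0099, V^q = 1.6938
step 4: k1 = (0.107929, -0.704841), k2 = (0.054649, -0.676756), k3 = (0.054469, -0.674528), k4 = (0.009746, -0.438580); V <- V + (h/6)(k1 + 2k2 + 2k3 + k4): V^p = 2.0239, V^q = 1.5335

Answer: V^p = 2.0239, V^q = 1.5335


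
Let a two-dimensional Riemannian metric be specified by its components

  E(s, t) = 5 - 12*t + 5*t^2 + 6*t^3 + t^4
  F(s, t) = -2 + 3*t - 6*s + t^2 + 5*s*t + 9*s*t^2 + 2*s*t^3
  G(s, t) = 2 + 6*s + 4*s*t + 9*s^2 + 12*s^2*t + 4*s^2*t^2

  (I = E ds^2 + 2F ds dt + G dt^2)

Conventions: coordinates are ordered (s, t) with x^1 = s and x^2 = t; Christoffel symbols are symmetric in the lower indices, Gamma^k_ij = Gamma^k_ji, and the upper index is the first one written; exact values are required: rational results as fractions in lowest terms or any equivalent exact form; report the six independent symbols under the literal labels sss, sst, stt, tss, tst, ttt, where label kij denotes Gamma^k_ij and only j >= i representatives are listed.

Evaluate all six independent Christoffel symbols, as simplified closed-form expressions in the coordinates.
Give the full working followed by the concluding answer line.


E = 5 - 12*t + 5*t^2 + 6*t^3 + t^4; F = -2 + 3*t - 6*s + t^2 + 5*s*t + 9*s*t^2 + 2*s*t^3; G = 2 + 6*s + 4*s*t + 9*s^2 + 12*s^2*t + 4*s^2*t^2
Gamma^k_ij = (1/2) g^{kl} (d_i g_jl + d_j g_il - d_l g_ij), with g^inv = (1/(EG-F^2)) [[G, -F], [-F, E]]
first partials: E_s = 0, E_t = -12 + 10*t + 18*t^2 + 4*t^3, F_s = -6 + 5*t + 9*t^2 + 2*t^3, F_t = 3 + 2*t + 5*s + 18*s*t + 6*s*t^2, G_s = 6 + 4*t + 18*s + 24*s*t + 8*s*t^2, G_t = 4*s + 12*s^2 + 8*s^2*t
D = EG - F^2 = 6 - 12*t + 6*s + 5*t^2 + 4*s*t + 9*s^2 + 6*t^3 + 12*s^2*t + t^4 + 4*s^2*t^2
expanded: Gamma^s_ss = (G E_s - 2F F_s + F E_t)/(2D), Gamma^s_st = (G E_t - F G_s)/(2D), Gamma^s_tt = (2G F_t - G G_s - F G_t)/(2D), Gamma^t_ss = (2E F_s - E E_t - F E_s)/(2D), Gamma^t_st = (E G_s - F E_t)/(2D), Gamma^t_tt = (E G_t - 2F F_t + F G_s)/(2D); substitute and cancel common factors

Answer: Gamma_sss = 0, Gamma_sst = (2*t^3 + 9*t^2 + 5*t - 6)/(4*s^2*t^2 + 12*s^2*t + 9*s^2 + 4*s*t + 6*s + t^4 + 6*t^3 + 5*t^2 - 12*t + 6), Gamma_stt = (2*s*t^2 + 6*s*t - 4*s)/(4*s^2*t^2 + 12*s^2*t + 9*s^2 + 4*s*t + 6*s + t^4 + 6*t^3 + 5*t^2 - 12*t + 6), Gamma_tss = 0, Gamma_tst = (4*s*t^2 + 12*s*t + 9*s + 2*t + 3)/(4*s^2*t^2 + 12*s^2*t + 9*s^2 + 4*s*t + 6*s + t^4 + 6*t^3 + 5*t^2 - 12*t + 6), Gamma_ttt = (4*s^2*t + 6*s^2 + 2*s)/(4*s^2*t^2 + 12*s^2*t + 9*s^2 + 4*s*t + 6*s + t^4 + 6*t^3 + 5*t^2 - 12*t + 6)


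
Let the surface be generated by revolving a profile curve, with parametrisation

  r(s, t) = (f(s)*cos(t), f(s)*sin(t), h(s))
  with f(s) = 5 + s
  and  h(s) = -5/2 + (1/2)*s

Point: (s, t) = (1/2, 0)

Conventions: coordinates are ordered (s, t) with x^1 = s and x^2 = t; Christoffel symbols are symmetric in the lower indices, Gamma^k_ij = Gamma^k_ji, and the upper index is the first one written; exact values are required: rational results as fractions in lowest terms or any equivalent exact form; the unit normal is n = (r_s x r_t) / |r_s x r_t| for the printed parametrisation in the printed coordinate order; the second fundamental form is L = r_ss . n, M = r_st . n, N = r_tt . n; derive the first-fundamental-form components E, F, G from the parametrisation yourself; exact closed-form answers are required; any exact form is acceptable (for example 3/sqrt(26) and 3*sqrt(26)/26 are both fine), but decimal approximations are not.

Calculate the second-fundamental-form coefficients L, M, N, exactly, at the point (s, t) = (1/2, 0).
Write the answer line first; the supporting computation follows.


Answer: L = 0, M = 0, N = 11*sqrt(5)/10

f = 11/2, f' = 1, f'' = 0, h' = 1/2, h'' = 0
E = 5/4, F = 0, G = 121/4; answer radicand W^2 = 5/4
unnormalised second-form numerators: l = 0, m = 0, n = 11/4; L = l/sqrt(5/4), and similarly M = m/sqrt(W^2), N = n/sqrt(W^2)


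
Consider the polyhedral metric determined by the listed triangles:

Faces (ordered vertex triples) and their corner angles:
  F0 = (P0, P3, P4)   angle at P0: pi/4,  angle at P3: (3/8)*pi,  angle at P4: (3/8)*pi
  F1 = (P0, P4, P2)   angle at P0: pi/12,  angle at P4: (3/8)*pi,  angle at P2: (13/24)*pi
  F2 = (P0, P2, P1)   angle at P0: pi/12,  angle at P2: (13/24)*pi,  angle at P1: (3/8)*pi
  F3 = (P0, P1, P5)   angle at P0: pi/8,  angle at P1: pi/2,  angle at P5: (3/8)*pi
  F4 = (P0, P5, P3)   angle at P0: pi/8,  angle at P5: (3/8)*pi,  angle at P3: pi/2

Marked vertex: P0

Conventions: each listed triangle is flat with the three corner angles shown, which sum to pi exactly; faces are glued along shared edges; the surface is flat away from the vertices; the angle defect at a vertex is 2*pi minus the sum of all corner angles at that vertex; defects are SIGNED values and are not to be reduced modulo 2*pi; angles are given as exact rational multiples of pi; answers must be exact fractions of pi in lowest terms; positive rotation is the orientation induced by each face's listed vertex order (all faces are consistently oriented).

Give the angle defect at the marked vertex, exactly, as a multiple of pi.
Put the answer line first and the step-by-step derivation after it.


Answer: defect(P0) = (4/3)*pi

Sum of corner angles at P0: (2/3)*pi
defect = 2*pi - (2/3)*pi


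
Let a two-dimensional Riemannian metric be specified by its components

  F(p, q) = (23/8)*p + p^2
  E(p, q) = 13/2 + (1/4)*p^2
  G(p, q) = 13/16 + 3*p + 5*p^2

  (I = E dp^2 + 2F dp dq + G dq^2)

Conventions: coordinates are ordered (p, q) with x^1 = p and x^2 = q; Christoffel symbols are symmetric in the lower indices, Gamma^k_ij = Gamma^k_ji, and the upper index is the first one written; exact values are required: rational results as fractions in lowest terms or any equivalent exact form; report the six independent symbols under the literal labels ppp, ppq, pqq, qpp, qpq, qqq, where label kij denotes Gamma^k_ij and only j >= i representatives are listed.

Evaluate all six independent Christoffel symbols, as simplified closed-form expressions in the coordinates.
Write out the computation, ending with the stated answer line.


E = 13/2 + (1/4)*p^2; F = (23/8)*p + p^2; G = 13/16 + 3*p + 5*p^2
Gamma^k_ij = (1/2) g^{kl} (d_i g_jl + d_j g_il - d_l g_ij), with g^inv = (1/(EG-F^2)) [[G, -F], [-F, E]]
first partials: E_p = (1/2)*p, E_q = 0, F_p = 23/8 + 2*p, F_q = 0, G_p = 3 + 10*p, G_q = 0
D = EG - F^2 = 169/32 + (39/2)*p + (391/16)*p^2 - 5*p^3 + (1/4)*p^4
expanded: Gamma^p_pp = (G E_p - 2F F_p + F E_q)/(2D), Gamma^p_pq = (G E_q - F G_p)/(2D), Gamma^p_qq = (2G F_q - G G_p - F G_q)/(2D), Gamma^q_pp = (2E F_p - E E_q - F E_p)/(2D), Gamma^q_pq = (E G_p - F E_q)/(2D), Gamma^q_qq = (E G_q - 2F F_q + F G_p)/(2D); substitute and cancel common factors

Answer: Gamma_ppp = (-24*p^3 - 252*p^2 - 258*p)/(8*p^4 - 160*p^3 + 782*p^2 + 624*p + 169), Gamma_ppq = (-160*p^3 - 508*p^2 - 138*p)/(8*p^4 - 160*p^3 + 782*p^2 + 624*p + 169), Gamma_pqq = (-800*p^3 - 720*p^2 - 274*p - 39)/(8*p^4 - 160*p^3 + 782*p^2 + 624*p + 169), Gamma_qpp = (8*p^3 + 416*p + 598)/(8*p^4 - 160*p^3 + 782*p^2 + 624*p + 169), Gamma_qpq = (40*p^3 + 12*p^2 + 1040*p + 312)/(8*p^4 - 160*p^3 + 782*p^2 + 624*p + 169), Gamma_qqq = (160*p^3 + 508*p^2 + 138*p)/(8*p^4 - 160*p^3 + 782*p^2 + 624*p + 169)


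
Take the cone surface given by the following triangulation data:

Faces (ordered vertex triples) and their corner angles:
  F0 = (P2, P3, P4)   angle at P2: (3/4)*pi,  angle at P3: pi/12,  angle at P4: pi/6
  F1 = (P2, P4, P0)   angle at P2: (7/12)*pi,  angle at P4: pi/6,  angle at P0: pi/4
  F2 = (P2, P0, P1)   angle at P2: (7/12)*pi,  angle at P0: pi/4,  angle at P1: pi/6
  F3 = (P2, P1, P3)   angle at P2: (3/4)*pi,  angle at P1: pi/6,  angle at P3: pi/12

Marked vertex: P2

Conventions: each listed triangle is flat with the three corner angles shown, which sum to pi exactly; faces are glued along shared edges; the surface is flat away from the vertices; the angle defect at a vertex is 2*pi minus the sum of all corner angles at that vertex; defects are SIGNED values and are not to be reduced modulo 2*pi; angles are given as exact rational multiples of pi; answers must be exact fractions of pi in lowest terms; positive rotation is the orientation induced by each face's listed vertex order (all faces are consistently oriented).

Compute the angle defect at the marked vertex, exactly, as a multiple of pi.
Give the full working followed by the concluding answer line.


Sum of corner angles at P2: (8/3)*pi
defect = 2*pi - (8/3)*pi

Answer: defect(P2) = (-2/3)*pi


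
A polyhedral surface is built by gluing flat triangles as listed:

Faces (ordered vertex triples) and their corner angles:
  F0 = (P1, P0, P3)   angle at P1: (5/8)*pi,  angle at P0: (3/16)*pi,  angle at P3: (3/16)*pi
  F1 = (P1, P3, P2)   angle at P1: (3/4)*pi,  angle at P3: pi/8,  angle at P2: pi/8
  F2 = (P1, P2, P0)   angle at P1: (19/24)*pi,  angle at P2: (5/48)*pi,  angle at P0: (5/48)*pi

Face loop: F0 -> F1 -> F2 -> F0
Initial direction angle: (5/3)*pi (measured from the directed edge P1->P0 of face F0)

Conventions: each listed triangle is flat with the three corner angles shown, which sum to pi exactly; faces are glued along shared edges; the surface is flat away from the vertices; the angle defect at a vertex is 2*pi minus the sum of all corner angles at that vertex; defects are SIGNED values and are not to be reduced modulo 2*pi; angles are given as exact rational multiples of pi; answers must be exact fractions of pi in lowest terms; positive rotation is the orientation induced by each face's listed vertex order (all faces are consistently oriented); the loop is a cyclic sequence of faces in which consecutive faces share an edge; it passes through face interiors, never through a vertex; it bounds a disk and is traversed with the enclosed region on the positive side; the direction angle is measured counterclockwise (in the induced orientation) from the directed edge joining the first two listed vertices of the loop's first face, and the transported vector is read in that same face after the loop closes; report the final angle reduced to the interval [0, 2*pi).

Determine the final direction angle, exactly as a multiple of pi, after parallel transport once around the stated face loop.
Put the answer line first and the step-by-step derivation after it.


Answer: final direction angle = (3/2)*pi

enclosed vertex P1: corner angles sum to (13/6)*pi, defect = 2*pi - (13/6)*pi = -pi/6
summing the enclosed defects onto the initial angle, mod 2*pi in the induced orientation:
final angle = (5/3)*pi - pi/6 = (3/2)*pi (mod 2*pi)


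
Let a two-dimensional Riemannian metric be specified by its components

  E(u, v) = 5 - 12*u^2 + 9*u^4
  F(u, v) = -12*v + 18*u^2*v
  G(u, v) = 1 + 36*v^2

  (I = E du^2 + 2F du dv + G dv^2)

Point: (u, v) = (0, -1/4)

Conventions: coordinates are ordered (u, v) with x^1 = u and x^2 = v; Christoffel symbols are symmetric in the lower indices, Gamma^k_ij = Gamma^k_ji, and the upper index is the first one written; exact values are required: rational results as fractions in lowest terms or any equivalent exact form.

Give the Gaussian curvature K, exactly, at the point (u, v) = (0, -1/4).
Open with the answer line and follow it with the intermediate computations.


Answer: K = 0

E = 5, F = 3, G = 13/4, EG - F^2 = 29/4 at the point
E_u = 0, E_v = 0, F_u = 0, F_v = -12, G_u = 0, G_v = -18
E_vv = 0, F_uv = 0, G_uu = 0
Apply the Brioschi formula K = (det M1 - det M2)/(EG - F^2)^2 over the derivative matrices of E, F, G.
M1 = [[-E_vv/2 + F_uv - G_uu/2, E_u/2, F_u - E_v/2], [F_v - G_u/2, E, F], [G_v/2, F, G]] = [[0, 0, 0], [-12, 5, 3], [-9, 3, 13/4]]; det M1 = 0
M2 = [[0, E_v/2, G_u/2], [E_v/2, E, F], [G_u/2, F, G]] = [[0, 0, 0], [0, 5, 3], [0, 3, 13/4]]; det M2 = 0
det M1 - det M2 = 0; K = 0 / (29/4)^2 = 0


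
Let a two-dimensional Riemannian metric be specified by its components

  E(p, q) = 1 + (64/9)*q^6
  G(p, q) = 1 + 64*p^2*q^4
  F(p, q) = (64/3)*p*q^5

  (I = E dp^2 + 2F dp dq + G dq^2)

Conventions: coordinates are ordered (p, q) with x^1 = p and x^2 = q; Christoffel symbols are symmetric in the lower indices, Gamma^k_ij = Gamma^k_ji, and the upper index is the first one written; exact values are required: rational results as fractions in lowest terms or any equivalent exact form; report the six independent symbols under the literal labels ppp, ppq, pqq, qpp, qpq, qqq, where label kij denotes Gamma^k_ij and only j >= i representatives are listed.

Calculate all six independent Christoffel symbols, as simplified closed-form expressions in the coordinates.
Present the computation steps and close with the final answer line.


E = 1 + (64/9)*q^6; F = (64/3)*p*q^5; G = 1 + 64*p^2*q^4
Gamma^k_ij = (1/2) g^{kl} (d_i g_jl + d_j g_il - d_l g_ij), with g^inv = (1/(EG-F^2)) [[G, -F], [-F, E]]
first partials: E_p = 0, E_q = (128/3)*q^5, F_p = (64/3)*q^5, F_q = (320/3)*p*q^4, G_p = 128*p*q^4, G_q = 256*p^2*q^3
D = EG - F^2 = 1 + (64/9)*q^6 + 64*p^2*q^4
expanded: Gamma^p_pp = (G E_p - 2F F_p + F E_q)/(2D), Gamma^p_pq = (G E_q - F G_p)/(2D), Gamma^p_qq = (2G F_q - G G_p - F G_q)/(2D), Gamma^q_pp = (2E F_p - E E_q - F E_p)/(2D), Gamma^q_pq = (E G_p - F E_q)/(2D), Gamma^q_qq = (E G_q - 2F F_q + F G_p)/(2D); substitute and cancel common factors

Answer: Gamma_ppp = 0, Gamma_ppq = 192*q^5/(576*p^2*q^4 + 64*q^6 + 9), Gamma_pqq = 384*p*q^4/(576*p^2*q^4 + 64*q^6 + 9), Gamma_qpp = 0, Gamma_qpq = 576*p*q^4/(576*p^2*q^4 + 64*q^6 + 9), Gamma_qqq = 1152*p^2*q^3/(576*p^2*q^4 + 64*q^6 + 9)


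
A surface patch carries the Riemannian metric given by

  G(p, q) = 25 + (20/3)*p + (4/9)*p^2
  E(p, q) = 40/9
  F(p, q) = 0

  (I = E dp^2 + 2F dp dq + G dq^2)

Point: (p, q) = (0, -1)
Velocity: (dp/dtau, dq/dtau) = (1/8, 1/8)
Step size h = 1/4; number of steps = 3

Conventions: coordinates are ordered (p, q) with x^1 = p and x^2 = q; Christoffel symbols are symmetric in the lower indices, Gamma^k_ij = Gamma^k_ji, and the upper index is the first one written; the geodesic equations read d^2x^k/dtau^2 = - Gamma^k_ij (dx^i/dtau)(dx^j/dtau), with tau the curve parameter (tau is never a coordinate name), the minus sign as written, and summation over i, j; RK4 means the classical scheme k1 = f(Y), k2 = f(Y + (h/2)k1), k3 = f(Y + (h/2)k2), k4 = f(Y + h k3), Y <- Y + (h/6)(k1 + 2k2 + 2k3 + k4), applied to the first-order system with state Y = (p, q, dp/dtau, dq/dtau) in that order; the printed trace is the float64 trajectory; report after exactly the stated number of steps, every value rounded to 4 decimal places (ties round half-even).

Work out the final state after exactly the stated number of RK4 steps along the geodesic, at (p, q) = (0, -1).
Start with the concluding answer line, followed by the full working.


Answer: p = 0.0970, q = -0.9074, dp/dtau = 0.1336, dq/dtau = 0.1218

f(Y) = (dp/dtau, dq/dtau, -Gamma^p_ij Y'^i Y'^j, -Gamma^q_ij Y'^i Y'^j) with the Gammas evaluated at the stage position; h = 0.250000; intermediate values shown to 6 dp
step 0: p = 0.0000, q = -1.0000, dp/dtau = 0.1250, dq/dtau = 0.1250
step 1:
  k1: at (p, q) = (0.000000, -1.000000), (dp/dtau, dq/dtau) = (0.125000, 0.125000); Gamma_ppp = 0.000000, Gamma_ppq = 0.000000, Gamma_pqq = -0.750000, Gamma_qpp = 0.000000, Gamma_qpq = 0.133333, Gamma_qqq = 0.000000; k1 = (0.125000, 0.125000, 0.011719, -0.004167)
  k2: at (p, q) = (0.015625, -0.984375), (dp/dtau, dq/dtau) = (0.126465, 0.124479); Gamma_ppp = 0.000000, Gamma_ppq = 0.000000, Gamma_pqq = -0.751563, Gamma_qpp = 0.000000, Gamma_qpq = 0.133056, Gamma_qqq = 0.000000; k2 = (0.126465, 0.124479, 0.011646, -0.004189)
  k3: at (p, q) = (0.015808, -0.984440), (dp/dtau, dq/dtau) = (0.126456, 0.124476); Gamma_ppp = 0.000000, Gamma_ppq = 0.000000, Gamma_pqq = -0.751581, Gamma_qpp = 0.000000, Gamma_qpq = 0.133053, Gamma_qqq = 0.000000; k3 = (0.126456, 0.124476, 0.011645, -0.004189)
  k4: at (p, q) = (0.031614, -0.968881), (dp/dtau, dq/dtau) = (0.127911, 0.123953); Gamma_ppp = 0.000000, Gamma_ppq = 0.000000, Gamma_pqq = -0.753161, Gamma_qpp = 0.000000, Gamma_qpq = 0.132774, Gamma_qqq = 0.000000; k4 = (0.127911, 0.123953, 0.011572, -0.004210)
  Y <- Y + (h/6)(k1 + 2k2 + 2k3 + k4): p = 0.0316, q = -0.9689, dp/dtau = 0.1279, dq/dtau = 0.1240
step 2:
  k1: at (p, q) = (0.031615, -0.968881), (dp/dtau, dq/dtau) = (0.127911, 0.123953); Gamma_ppp = 0.000000, Gamma_ppq = 0.000000, Gamma_pqq = -0.753161, Gamma_qpp = 0.000000, Gamma_qpq = 0.132774, Gamma_qqq = 0.000000; k1 = (0.127911, 0.123953, 0.011572, -0.004210)
  k2: at (p, q) = (0.047604, -0.953387), (dp/dtau, dq/dtau) = (0.129358, 0.123427); Gamma_ppp = 0.000000, Gamma_ppq = 0.000000, Gamma_pqq = -0.754760, Gamma_qpp = 0.000000, Gamma_qpq = 0.132492, Gamma_qqq = 0.000000; k2 = (0.129358, 0.123427, 0.011498, -0.004231)
  k3: at (p, q) = (0.047784, -0.953452), (dp/dtau, dq/dtau) = (0.129349, 0.123424); Gamma_ppp = 0.000000, Gamma_ppq = 0.000000, Gamma_pqq = -0.754778, Gamma_qpp = 0.000000, Gamma_qpq = 0.132489, Gamma_qqq = 0.000000; k3 = (0.129349, 0.123424, 0.011498, -0.004230)
  k4: at (p, q) = (0.063952, -0.938025), (dp/dtau, dq/dtau) = (0.130786, 0.122895); Gamma_ppp = 0.000000, Gamma_ppq = 0.000000, Gamma_pqq = -0.756395, Gamma_qpp = 0.000000, Gamma_qpq = 0.132206, Gamma_qqq = 0.000000; k4 = (0.130786, 0.122895, 0.011424, -0.004250)
  Y <- Y + (h/6)(k1 + 2k2 + 2k3 + k4): p = 0.0640, q = -0.9380, dp/dtau = 0.1308, dq/dtau = 0.1229
step 3:
  k1: at (p, q) = (0.063953, -0.938024), (dp/dtau, dq/dtau) = (0.130786, 0.122895); Gamma_ppp = 0.000000, Gamma_ppq = 0.000000, Gamma_pqq = -0.756395, Gamma_qpp = 0.000000, Gamma_qpq = 0.132206, Gamma_qqq = 0.000000; k1 = (0.130786, 0.122895, 0.011424, -0.004250)
  k2: at (p, q) = (0.080301, -0.922663), (dp/dtau, dq/dtau) = (0.132214, 0.122364); Gamma_ppp = 0.000000, Gamma_ppq = 0.000000, Gamma_pqq = -0.758030, Gamma_qpp = 0.000000, Gamma_qpq = 0.131921, Gamma_qqq = 0.000000; k2 = (0.132214, 0.122364, 0.011350, -0.004268)
  k3: at (p, q) = (0.080479, -0.922729), (dp/dtau, dq/dtau) = (0.132205, 0.122362); Gamma_ppp = 0.000000, Gamma_ppq = 0.000000, Gamma_pqq = -0.758048, Gamma_qpp = 0.000000, Gamma_qpq = 0.131918, Gamma_qqq = 0.000000; k3 = (0.132205, 0.122362, 0.011350, -0.004268)
  k4: at (p, q) = (0.097004, -0.907434), (dp/dtau, dq/dtau) = (0.133623, 0.121828); Gamma_ppp = 0.000000, Gamma_ppq = 0.000000, Gamma_pqq = -0.759700, Gamma_qpp = 0.000000, Gamma_qpq = 0.131631, Gamma_qqq = 0.000000; k4 = (0.133623, 0.121828, 0.011276, -0.004286)
  Y <- Y + (h/6)(k1 + 2k2 + 2k3 + k4): p = 0.0970, q = -0.9074, dp/dtau = 0.1336, dq/dtau = 0.1218


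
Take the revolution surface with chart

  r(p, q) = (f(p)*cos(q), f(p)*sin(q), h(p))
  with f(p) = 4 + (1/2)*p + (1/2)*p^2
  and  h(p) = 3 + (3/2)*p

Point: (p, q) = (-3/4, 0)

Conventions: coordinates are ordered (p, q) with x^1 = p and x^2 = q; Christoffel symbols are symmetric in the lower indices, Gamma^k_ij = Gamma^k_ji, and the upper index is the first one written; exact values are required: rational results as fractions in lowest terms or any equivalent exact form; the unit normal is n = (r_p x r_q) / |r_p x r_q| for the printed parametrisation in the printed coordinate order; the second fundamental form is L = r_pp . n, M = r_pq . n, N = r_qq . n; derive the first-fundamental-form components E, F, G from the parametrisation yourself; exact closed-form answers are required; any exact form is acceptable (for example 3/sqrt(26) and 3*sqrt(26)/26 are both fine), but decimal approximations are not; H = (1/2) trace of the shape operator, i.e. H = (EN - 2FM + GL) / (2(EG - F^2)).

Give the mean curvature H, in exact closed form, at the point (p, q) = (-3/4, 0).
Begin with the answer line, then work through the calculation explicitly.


Answer: H = -2448*sqrt(37)/171125

f = 125/32, f' = -1/4, f'' = 1, h' = 3/2, h'' = 0
E = 37/16, F = 0, G = 15625/1024; answer radicand W^2 = 37/16
unnormalised second-form numerators: l = -3/2, m = 0, n = 375/64; L = l/sqrt(37/16), and similarly M = m/sqrt(W^2), N = n/sqrt(W^2)
H = (E*n - 2*F*m + G*l) / (2*(EG - F^2)*sqrt(W^2)); E*n - 2*F*m + G*l = -19125/2048, EG - F^2 = 578125/16384, so H = (-612/4625)/sqrt(37/16)


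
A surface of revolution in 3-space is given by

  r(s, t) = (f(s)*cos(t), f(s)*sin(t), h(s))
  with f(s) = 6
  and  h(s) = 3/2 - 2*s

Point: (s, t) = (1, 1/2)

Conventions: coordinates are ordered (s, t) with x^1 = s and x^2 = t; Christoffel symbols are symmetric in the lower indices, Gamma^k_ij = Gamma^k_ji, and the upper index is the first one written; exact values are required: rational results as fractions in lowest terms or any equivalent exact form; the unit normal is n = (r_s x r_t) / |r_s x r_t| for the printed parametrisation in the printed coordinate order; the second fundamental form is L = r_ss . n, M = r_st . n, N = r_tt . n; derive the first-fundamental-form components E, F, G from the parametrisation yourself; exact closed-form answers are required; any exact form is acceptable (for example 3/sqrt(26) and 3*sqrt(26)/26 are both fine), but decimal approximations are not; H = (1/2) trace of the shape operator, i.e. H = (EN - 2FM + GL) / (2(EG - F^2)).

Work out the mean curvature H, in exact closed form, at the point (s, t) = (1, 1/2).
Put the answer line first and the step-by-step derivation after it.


Answer: H = -1/12

f = 6, f' = 0, f'' = 0, h' = -2, h'' = 0
E = 4, F = 0, G = 36; answer radicand W^2 = 4
unnormalised second-form numerators: l = 0, m = 0, n = -12; L = l/sqrt(4), and similarly M = m/sqrt(W^2), N = n/sqrt(W^2)
H = (E*n - 2*F*m + G*l) / (2*(EG - F^2)*sqrt(W^2)); E*n - 2*F*m + G*l = -48, EG - F^2 = 144, so H = (-1/6)/sqrt(4)


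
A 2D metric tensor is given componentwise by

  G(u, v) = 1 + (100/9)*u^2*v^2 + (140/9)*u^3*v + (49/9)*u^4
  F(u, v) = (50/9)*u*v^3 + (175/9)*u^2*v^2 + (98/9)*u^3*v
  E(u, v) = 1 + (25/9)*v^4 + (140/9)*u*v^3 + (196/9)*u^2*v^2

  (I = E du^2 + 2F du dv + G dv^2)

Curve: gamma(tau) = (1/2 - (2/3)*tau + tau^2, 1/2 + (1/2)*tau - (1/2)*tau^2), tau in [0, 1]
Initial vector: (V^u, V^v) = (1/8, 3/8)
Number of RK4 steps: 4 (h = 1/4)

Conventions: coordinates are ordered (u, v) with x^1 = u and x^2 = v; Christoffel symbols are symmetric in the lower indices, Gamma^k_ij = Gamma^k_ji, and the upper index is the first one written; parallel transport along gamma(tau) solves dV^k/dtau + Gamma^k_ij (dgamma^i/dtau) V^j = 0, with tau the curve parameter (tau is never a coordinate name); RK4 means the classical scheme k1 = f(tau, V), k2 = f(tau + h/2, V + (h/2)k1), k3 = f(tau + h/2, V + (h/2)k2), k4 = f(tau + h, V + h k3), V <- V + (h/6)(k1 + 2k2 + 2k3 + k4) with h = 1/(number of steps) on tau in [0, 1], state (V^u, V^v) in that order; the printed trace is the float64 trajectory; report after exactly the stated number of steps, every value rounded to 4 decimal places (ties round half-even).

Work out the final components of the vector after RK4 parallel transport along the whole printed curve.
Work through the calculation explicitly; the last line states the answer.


gamma'(tau) = (-2/3 + 2*tau, 1/2 - tau); f(tau, V)^k = -Gamma^k_ij(gamma(tau)) gamma'^i(tau) V^j; h = 1/4; intermediate values shown to 6 dp
curve data and Christoffel symbols at the stage parameters:
  tau = 0.000000: gamma = (0.500000, 0.500000), gamma' = (-0.666667, 0.500000); Gamma_uuu = 0.670025, Gamma_uuv = 1.148615, Gamma_uvv = 0.478589, Gamma_vuu = 0.599496, Gamma_vuv = 1.027708, Gamma_vvv = 0.428212
  tau = 0.125000: gamma = (0.432292, 0.554688), gamma' = (-0.416667, 0.375000); Gamma_uuu = 0.814054, Gamma_uuv = 1.215895, Gamma_uvv = 0.453162, Gamma_vuu = 0.616269, Gamma_vuv = 0.920477, Gamma_vvv = 0.343060
  tau = 0.250000: gamma = (0.395833, 0.593750), gamma' = (-0.166667, 0.250000); Gamma_uuu = 0.904946, Gamma_uuv = 1.249687, Gamma_uvv = 0.430927, Gamma_vuu = 0.617327, Gamma_vuv = 0.852500, Gamma_vvv = 0.293965
  tau = 0.375000: gamma = (0.390625, 0.617188), gamma' = (0.083333, 0.125000); Gamma_uuu = 0.931420, Gamma_uuv = 1.254806, Gamma_uvv = 0.421076, Gamma_vuu = 0.613733, Gamma_vuv = 0.826819, Gamma_vvv = 0.277456
  tau = 0.500000: gamma = (0.416667, 0.625000), gamma' = (0.333333, 0.000000); Gamma_uuu = 0.891773, Gamma_uuv = 1.231496, Gamma_uvv = 0.424654, Gamma_vuu = 0.608341, Gamma_vuv = 0.840090, Gamma_vvv = 0.289686
  tau = 0.625000: gamma = (0.473958, 0.617188), gamma' = (0.583333, -0.125000); Gamma_uuu = 0.794797, Gamma_uuv = 1.178063, Gamma_uvv = 0.435965, Gamma_vuu = 0.595799, Gamma_vuv = 0.883104, Gamma_vvv = 0.326810
  tau = 0.750000: gamma = (0.562500, 0.593750), gamma' = (0.833333, -0.250000); Gamma_uuu = 0.658231, Gamma_uuv = 1.093753, Gamma_uvv = 0.445420, Gamma_vuu = 0.567878, Gamma_vuv = 0.943617, Gamma_vvv = 0.384278
  tau = 0.875000: gamma = (0.682292, 0.554688), gamma' = (1.083333, -0.375000); Gamma_uuu = 0.503963, Gamma_uuv = 0.979872, Gamma_uvv = 0.442784, Gamma_vuu = 0.519179, Gamma_vuv = 1.009458, Gamma_vvv = 0.456154
  tau = 1.000000: gamma = (0.833333, 0.500000), gamma' = (1.333333, -0.500000); Gamma_uuu = 0.352469, Gamma_uuv = 0.839211, Gamma_uvv = 0.419606, Gamma_vuu = 0.449225, Gamma_vuv = 1.069583, Gamma_vvv = 0.534792
step 0: V^u = 0.1250, V^v = 0.3750
step 1: k1 = (0.181465, 0.162364), k2 = (0.115846, 0.087699), k3 = (0.113661, 0.086046), k4 = (0.015078, 0.010285); V <- V + (h/6)(k1 + 2k2 + 2k3 + k4): V^u = 0.1523, V^v = 0.3967
step 2: k1 = (0.015272, 0.010418), k2 = (-0.098723, -0.065051), k3 = (-0.093899, -0.061872), k4 = (-0.194783, -0.132875); V <- V + (h/6)(k1 + 2k2 + 2k3 + k4): V^u = 0.1288, V^v = 0.3810
step 3: k1 = (-0.194679, -0.132804), k2 = (-0.263599, -0.197600), k3 = (-0.255749, -0.191715), k4 = (-0.284325, -0.245297); V <- V + (h/6)(k1 + 2k2 + 2k3 + k4): V^u = 0.0655, V^v = 0.3328
step 4: k1 = (-0.284303, -0.245278), k2 = (-0.275915, -0.284246), k3 = (-0.271740, -0.279945), k4 = (-0.238812, -0.304368); V <- V + (h/6)(k1 + 2k2 + 2k3 + k4): V^u = -0.0019, V^v = 0.2629

Answer: V^u = -0.0019, V^v = 0.2629


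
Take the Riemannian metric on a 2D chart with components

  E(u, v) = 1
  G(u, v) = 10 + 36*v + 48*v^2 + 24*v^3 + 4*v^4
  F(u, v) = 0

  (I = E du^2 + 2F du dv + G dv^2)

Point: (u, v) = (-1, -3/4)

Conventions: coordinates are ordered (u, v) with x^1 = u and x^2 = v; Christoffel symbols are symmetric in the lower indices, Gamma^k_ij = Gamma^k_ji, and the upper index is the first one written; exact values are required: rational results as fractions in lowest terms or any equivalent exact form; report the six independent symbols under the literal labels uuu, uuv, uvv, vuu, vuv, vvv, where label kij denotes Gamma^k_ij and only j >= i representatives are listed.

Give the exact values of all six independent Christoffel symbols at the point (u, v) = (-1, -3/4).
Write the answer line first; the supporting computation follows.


Answer: Gamma_uuu = 0, Gamma_uuv = 0, Gamma_uvv = 0, Gamma_vuu = 0, Gamma_vuv = 0, Gamma_vvv = -72/73

E = 1, F = 0, G = 73/64 at the point
E_u = 0, E_v = 0, F_u = 0, F_v = 0, G_u = 0, G_v = -9/4
EG - F^2 = 73/64;  g^inv = (64/73) * [[73/64, 0], [0, 1]]
first-kind symbols [ij,l] = (1/2)(d_i g_jl + d_j g_il - d_l g_ij): [uu,u] = E_u/2 = 0, [uu,v] = F_u - E_v/2 = 0, [uv,u] = E_v/2 = 0, [uv,v] = G_u/2 = 0, [vv,u] = F_v - G_u/2 = 0, [vv,v] = G_v/2 = -9/8
Gamma^u_ij = (G*[ij,u] - F*[ij,v])/(EG - F^2), Gamma^v_ij = (E*[ij,v] - F*[ij,u])/(EG - F^2)


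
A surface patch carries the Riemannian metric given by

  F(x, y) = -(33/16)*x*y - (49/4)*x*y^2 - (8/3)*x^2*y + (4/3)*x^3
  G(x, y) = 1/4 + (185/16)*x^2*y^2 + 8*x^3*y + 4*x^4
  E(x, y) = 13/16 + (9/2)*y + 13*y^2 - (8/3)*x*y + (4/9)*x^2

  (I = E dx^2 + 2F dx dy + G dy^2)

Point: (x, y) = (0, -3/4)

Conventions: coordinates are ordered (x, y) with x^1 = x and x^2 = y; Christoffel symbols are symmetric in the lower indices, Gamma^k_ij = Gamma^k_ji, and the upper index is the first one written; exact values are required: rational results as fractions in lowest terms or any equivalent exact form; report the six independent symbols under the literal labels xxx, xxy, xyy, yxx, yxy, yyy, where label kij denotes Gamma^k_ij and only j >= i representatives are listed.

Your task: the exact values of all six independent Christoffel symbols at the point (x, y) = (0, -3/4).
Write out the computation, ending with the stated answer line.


E = 19/4, F = 0, G = 1/4 at the point
E_x = 2, E_y = -15, F_x = -171/32, F_y = 0, G_x = 0, G_y = 0
EG - F^2 = 19/16;  g^inv = (16/19) * [[1/4, 0], [0, 19/4]]
first-kind symbols [ij,l] = (1/2)(d_i g_jl + d_j g_il - d_l g_ij): [xx,x] = E_x/2 = 1, [xx,y] = F_x - E_y/2 = 69/32, [xy,x] = E_y/2 = -15/2, [xy,y] = G_x/2 = 0, [yy,x] = F_y - G_x/2 = 0, [yy,y] = G_y/2 = 0
Gamma^x_ij = (G*[ij,x] - F*[ij,y])/(EG - F^2), Gamma^y_ij = (E*[ij,y] - F*[ij,x])/(EG - F^2)

Answer: Gamma_xxx = 4/19, Gamma_xxy = -30/19, Gamma_xyy = 0, Gamma_yxx = 69/8, Gamma_yxy = 0, Gamma_yyy = 0


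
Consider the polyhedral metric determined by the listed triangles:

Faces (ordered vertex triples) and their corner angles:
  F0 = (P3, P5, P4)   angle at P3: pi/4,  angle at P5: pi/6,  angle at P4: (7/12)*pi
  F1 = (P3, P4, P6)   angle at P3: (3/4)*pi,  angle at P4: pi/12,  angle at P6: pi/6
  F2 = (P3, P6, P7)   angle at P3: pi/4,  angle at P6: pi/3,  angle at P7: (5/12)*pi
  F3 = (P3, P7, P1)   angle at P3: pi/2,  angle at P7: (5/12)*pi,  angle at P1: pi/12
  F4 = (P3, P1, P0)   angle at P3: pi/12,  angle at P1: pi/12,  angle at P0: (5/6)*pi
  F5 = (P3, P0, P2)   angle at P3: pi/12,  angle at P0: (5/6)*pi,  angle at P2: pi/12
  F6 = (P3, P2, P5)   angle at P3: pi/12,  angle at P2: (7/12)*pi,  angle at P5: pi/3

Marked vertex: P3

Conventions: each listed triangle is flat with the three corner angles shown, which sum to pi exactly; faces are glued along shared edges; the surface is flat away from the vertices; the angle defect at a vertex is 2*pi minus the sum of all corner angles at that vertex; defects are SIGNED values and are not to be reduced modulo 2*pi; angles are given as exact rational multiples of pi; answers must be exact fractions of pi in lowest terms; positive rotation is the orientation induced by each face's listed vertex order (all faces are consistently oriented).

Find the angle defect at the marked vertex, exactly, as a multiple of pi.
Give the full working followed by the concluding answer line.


Sum of corner angles at P3: 2*pi
defect = 2*pi - 2*pi

Answer: defect(P3) = 0


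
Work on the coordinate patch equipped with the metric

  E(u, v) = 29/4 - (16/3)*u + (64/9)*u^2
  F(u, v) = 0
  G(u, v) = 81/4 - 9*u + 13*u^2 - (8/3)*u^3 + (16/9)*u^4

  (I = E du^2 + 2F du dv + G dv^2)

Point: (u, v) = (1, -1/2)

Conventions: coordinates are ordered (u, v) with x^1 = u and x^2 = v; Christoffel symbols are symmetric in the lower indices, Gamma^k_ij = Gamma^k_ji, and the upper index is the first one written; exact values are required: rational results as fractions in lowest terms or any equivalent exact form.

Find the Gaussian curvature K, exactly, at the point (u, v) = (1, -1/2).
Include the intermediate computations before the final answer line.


E = 325/36, F = 0, G = 841/36, EG - F^2 = 273325/1296 at the point
E_u = 80/9, E_v = 0, F_u = 0, F_v = 0, G_u = 145/9, G_v = 0
E_vv = 0, F_uv = 0, G_uu = 94/3
Brioschi: K = (det M1 - det M2) / (EG - F^2)^2 with the standard first/second-derivative matrices M1, M2.
M1 = [[-E_vv/2 + F_uv - G_uu/2, E_u/2, F_u - E_v/2], [F_v - G_u/2, E, F], [G_v/2, F, G]] = [[-47/3, 40/9, 0], [-145/18, 325/36, 0], [0, 0, 841/36]]; det M1 = -28783225/11664
M2 = [[0, E_v/2, G_u/2], [E_v/2, E, F], [G_u/2, F, G]] = [[0, 0, 145/18], [0, 325/36, 0], [145/18, 0, 841/36]]; det M2 = -6833125/11664
det M1 - det M2 = -609725/324; K = -609725/324 / (273325/1296)^2 = -5184/122525

Answer: K = -5184/122525


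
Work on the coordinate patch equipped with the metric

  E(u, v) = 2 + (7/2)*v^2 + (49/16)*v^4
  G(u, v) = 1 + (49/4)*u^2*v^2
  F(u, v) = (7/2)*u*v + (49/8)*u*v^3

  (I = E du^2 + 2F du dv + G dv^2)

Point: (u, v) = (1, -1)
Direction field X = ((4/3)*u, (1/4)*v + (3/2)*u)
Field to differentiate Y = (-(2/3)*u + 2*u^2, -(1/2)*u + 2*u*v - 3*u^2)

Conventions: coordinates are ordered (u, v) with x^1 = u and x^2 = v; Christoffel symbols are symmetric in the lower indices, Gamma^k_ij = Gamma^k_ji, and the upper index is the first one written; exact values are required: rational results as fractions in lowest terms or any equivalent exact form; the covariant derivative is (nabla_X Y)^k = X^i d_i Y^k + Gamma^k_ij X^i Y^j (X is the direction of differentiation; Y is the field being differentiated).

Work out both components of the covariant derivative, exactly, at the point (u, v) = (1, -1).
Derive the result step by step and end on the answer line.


E = 137/16, F = -77/8, G = 53/4 at the point
E_u = 0, E_v = -77/4, F_u = -77/8, F_v = 175/8, G_u = 49/2, G_v = -49/2
EG - F^2 = 333/16;  g^inv = (16/333) * [[53/4, 77/8], [77/8, 137/16]]
first-kind symbols [ij,l] = (1/2)(d_i g_jl + d_j g_il - d_l g_ij): [uu,u] = E_u/2 = 0, [uu,v] = F_u - E_v/2 = 0, [uv,u] = E_v/2 = -77/8, [uv,v] = G_u/2 = 49/4, [vv,u] = F_v - G_u/2 = 77/8, [vv,v] = G_v/2 = -49/4
Gamma^u_ij = (G*[ij,u] - F*[ij,v])/(EG - F^2), Gamma^v_ij = (E*[ij,v] - F*[ij,u])/(EG - F^2)
Gamma_uuu = 0, Gamma_uuv = -154/333, Gamma_uvv = 154/333, Gamma_vuu = 0, Gamma_vuv = 196/333, Gamma_vvv = -196/333
X = (4/3, 5/4), Y = (4/3, -11/2) at the point

Answer: (nabla_X Y)^u = 15527/3996, (nabla_X Y)^v = -8114/999


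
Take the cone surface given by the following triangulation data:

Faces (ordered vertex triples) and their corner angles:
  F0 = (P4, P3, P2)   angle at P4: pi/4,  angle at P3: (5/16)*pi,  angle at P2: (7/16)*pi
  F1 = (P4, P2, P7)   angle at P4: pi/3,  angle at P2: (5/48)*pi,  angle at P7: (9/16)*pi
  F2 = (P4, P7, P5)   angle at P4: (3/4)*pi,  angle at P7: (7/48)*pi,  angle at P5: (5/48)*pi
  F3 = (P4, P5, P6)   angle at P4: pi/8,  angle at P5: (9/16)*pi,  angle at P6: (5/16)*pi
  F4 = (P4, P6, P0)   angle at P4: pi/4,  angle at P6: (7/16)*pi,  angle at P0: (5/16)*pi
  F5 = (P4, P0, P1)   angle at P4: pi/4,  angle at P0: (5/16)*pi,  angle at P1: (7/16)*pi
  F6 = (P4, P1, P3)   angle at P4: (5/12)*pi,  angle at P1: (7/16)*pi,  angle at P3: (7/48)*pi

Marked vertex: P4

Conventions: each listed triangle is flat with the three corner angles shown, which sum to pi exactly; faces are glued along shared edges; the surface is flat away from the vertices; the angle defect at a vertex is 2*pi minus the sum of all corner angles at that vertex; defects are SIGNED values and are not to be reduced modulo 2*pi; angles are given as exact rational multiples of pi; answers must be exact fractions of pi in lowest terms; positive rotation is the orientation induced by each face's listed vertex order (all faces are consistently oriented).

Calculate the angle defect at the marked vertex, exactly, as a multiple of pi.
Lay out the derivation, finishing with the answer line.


Sum of corner angles at P4: (19/8)*pi
defect = 2*pi - (19/8)*pi

Answer: defect(P4) = (-3/8)*pi


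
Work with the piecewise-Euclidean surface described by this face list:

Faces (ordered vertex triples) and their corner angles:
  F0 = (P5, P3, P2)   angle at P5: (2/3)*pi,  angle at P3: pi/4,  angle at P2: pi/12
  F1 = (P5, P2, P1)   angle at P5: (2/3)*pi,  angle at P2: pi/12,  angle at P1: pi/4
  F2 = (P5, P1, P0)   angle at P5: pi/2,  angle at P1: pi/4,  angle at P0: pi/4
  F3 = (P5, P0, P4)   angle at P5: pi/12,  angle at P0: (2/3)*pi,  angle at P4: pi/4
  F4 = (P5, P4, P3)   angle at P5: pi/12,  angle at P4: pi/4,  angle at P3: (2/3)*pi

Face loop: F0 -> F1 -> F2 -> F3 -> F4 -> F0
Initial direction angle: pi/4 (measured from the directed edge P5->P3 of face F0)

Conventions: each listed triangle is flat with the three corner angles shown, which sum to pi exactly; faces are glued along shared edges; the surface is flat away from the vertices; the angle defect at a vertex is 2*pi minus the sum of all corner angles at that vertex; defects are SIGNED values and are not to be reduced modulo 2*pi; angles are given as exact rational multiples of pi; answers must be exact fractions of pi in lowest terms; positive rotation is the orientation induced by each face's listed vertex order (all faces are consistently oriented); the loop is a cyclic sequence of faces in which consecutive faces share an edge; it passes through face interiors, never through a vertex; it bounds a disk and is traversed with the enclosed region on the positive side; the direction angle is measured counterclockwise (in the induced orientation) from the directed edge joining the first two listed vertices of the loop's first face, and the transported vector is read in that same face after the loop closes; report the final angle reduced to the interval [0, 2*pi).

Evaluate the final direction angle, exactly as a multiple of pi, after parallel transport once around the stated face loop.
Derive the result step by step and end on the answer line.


enclosed vertex P5: corner angles sum to 2*pi, defect = 2*pi - 2*pi = 0
adding the enclosed defects to the starting angle (mod 2*pi, induced orientation) gives the holonomy
final angle = pi/4 + 0 = pi/4 (mod 2*pi)

Answer: final direction angle = pi/4
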